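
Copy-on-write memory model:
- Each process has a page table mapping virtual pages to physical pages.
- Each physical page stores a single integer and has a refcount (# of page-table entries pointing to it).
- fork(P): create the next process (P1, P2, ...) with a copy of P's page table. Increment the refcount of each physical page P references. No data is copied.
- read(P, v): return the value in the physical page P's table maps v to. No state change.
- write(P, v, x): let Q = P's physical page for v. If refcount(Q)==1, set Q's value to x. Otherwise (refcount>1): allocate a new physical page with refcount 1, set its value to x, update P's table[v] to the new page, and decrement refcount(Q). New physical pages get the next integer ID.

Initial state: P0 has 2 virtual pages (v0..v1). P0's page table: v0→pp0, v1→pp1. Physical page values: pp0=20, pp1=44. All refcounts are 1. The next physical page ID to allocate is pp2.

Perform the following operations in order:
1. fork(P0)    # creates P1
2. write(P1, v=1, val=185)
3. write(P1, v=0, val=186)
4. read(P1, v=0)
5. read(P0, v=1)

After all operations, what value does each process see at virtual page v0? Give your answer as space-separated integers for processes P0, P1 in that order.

Op 1: fork(P0) -> P1. 2 ppages; refcounts: pp0:2 pp1:2
Op 2: write(P1, v1, 185). refcount(pp1)=2>1 -> COPY to pp2. 3 ppages; refcounts: pp0:2 pp1:1 pp2:1
Op 3: write(P1, v0, 186). refcount(pp0)=2>1 -> COPY to pp3. 4 ppages; refcounts: pp0:1 pp1:1 pp2:1 pp3:1
Op 4: read(P1, v0) -> 186. No state change.
Op 5: read(P0, v1) -> 44. No state change.
P0: v0 -> pp0 = 20
P1: v0 -> pp3 = 186

Answer: 20 186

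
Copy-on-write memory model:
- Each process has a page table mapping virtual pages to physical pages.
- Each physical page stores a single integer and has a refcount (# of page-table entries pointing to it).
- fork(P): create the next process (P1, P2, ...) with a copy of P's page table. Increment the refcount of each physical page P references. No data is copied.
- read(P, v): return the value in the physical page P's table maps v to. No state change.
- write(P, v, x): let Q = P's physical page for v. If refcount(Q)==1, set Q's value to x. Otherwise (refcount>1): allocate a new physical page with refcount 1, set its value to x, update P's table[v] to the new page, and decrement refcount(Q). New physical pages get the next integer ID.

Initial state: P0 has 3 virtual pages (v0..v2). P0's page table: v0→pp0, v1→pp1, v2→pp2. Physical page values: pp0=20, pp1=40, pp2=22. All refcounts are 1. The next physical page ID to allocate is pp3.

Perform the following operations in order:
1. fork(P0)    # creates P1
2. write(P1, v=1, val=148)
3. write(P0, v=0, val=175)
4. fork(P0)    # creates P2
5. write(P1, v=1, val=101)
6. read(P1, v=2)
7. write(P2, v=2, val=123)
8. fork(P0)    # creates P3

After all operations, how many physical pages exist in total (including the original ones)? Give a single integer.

Op 1: fork(P0) -> P1. 3 ppages; refcounts: pp0:2 pp1:2 pp2:2
Op 2: write(P1, v1, 148). refcount(pp1)=2>1 -> COPY to pp3. 4 ppages; refcounts: pp0:2 pp1:1 pp2:2 pp3:1
Op 3: write(P0, v0, 175). refcount(pp0)=2>1 -> COPY to pp4. 5 ppages; refcounts: pp0:1 pp1:1 pp2:2 pp3:1 pp4:1
Op 4: fork(P0) -> P2. 5 ppages; refcounts: pp0:1 pp1:2 pp2:3 pp3:1 pp4:2
Op 5: write(P1, v1, 101). refcount(pp3)=1 -> write in place. 5 ppages; refcounts: pp0:1 pp1:2 pp2:3 pp3:1 pp4:2
Op 6: read(P1, v2) -> 22. No state change.
Op 7: write(P2, v2, 123). refcount(pp2)=3>1 -> COPY to pp5. 6 ppages; refcounts: pp0:1 pp1:2 pp2:2 pp3:1 pp4:2 pp5:1
Op 8: fork(P0) -> P3. 6 ppages; refcounts: pp0:1 pp1:3 pp2:3 pp3:1 pp4:3 pp5:1

Answer: 6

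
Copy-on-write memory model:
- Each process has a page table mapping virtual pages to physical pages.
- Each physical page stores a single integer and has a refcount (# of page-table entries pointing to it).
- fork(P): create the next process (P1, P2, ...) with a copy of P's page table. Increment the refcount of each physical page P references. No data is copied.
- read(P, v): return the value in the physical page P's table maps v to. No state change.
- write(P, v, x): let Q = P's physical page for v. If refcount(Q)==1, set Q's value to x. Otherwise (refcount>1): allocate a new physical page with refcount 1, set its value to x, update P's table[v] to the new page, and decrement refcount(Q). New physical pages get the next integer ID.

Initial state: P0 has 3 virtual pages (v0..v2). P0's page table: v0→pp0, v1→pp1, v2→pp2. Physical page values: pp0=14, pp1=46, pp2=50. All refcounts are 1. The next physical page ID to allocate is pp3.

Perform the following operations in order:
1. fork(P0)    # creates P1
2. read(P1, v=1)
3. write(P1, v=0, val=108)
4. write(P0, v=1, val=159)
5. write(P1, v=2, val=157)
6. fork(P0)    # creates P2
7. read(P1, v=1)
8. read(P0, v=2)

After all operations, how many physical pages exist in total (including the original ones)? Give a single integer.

Op 1: fork(P0) -> P1. 3 ppages; refcounts: pp0:2 pp1:2 pp2:2
Op 2: read(P1, v1) -> 46. No state change.
Op 3: write(P1, v0, 108). refcount(pp0)=2>1 -> COPY to pp3. 4 ppages; refcounts: pp0:1 pp1:2 pp2:2 pp3:1
Op 4: write(P0, v1, 159). refcount(pp1)=2>1 -> COPY to pp4. 5 ppages; refcounts: pp0:1 pp1:1 pp2:2 pp3:1 pp4:1
Op 5: write(P1, v2, 157). refcount(pp2)=2>1 -> COPY to pp5. 6 ppages; refcounts: pp0:1 pp1:1 pp2:1 pp3:1 pp4:1 pp5:1
Op 6: fork(P0) -> P2. 6 ppages; refcounts: pp0:2 pp1:1 pp2:2 pp3:1 pp4:2 pp5:1
Op 7: read(P1, v1) -> 46. No state change.
Op 8: read(P0, v2) -> 50. No state change.

Answer: 6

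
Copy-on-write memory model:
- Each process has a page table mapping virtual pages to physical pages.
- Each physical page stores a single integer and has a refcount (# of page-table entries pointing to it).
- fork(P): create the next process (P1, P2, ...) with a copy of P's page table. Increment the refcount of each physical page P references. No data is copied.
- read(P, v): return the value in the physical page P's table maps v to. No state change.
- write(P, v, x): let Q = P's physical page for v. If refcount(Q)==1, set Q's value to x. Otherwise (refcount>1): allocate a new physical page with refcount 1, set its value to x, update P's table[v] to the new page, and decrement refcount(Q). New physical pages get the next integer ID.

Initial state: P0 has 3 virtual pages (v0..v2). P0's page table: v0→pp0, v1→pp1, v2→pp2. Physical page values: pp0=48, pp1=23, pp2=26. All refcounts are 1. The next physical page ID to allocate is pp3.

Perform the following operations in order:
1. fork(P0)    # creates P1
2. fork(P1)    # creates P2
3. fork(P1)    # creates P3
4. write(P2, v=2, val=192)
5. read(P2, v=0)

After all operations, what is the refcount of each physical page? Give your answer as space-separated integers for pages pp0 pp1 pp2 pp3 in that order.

Op 1: fork(P0) -> P1. 3 ppages; refcounts: pp0:2 pp1:2 pp2:2
Op 2: fork(P1) -> P2. 3 ppages; refcounts: pp0:3 pp1:3 pp2:3
Op 3: fork(P1) -> P3. 3 ppages; refcounts: pp0:4 pp1:4 pp2:4
Op 4: write(P2, v2, 192). refcount(pp2)=4>1 -> COPY to pp3. 4 ppages; refcounts: pp0:4 pp1:4 pp2:3 pp3:1
Op 5: read(P2, v0) -> 48. No state change.

Answer: 4 4 3 1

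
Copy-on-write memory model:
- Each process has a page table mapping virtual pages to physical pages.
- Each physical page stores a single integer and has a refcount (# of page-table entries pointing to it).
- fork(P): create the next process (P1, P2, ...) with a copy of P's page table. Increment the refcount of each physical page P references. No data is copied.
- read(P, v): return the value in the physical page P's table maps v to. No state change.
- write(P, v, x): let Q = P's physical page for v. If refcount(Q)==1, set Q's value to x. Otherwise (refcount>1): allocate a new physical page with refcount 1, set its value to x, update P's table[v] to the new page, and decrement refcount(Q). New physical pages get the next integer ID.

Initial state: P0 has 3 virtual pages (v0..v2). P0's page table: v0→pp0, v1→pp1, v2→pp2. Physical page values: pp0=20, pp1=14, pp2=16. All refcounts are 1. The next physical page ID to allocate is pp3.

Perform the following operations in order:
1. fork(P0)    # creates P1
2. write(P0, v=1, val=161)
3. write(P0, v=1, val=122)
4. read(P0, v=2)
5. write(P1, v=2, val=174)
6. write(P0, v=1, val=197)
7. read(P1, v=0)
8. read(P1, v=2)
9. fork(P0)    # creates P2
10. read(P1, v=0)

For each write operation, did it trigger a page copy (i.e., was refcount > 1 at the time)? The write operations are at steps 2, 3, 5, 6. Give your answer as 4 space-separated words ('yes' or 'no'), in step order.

Op 1: fork(P0) -> P1. 3 ppages; refcounts: pp0:2 pp1:2 pp2:2
Op 2: write(P0, v1, 161). refcount(pp1)=2>1 -> COPY to pp3. 4 ppages; refcounts: pp0:2 pp1:1 pp2:2 pp3:1
Op 3: write(P0, v1, 122). refcount(pp3)=1 -> write in place. 4 ppages; refcounts: pp0:2 pp1:1 pp2:2 pp3:1
Op 4: read(P0, v2) -> 16. No state change.
Op 5: write(P1, v2, 174). refcount(pp2)=2>1 -> COPY to pp4. 5 ppages; refcounts: pp0:2 pp1:1 pp2:1 pp3:1 pp4:1
Op 6: write(P0, v1, 197). refcount(pp3)=1 -> write in place. 5 ppages; refcounts: pp0:2 pp1:1 pp2:1 pp3:1 pp4:1
Op 7: read(P1, v0) -> 20. No state change.
Op 8: read(P1, v2) -> 174. No state change.
Op 9: fork(P0) -> P2. 5 ppages; refcounts: pp0:3 pp1:1 pp2:2 pp3:2 pp4:1
Op 10: read(P1, v0) -> 20. No state change.

yes no yes no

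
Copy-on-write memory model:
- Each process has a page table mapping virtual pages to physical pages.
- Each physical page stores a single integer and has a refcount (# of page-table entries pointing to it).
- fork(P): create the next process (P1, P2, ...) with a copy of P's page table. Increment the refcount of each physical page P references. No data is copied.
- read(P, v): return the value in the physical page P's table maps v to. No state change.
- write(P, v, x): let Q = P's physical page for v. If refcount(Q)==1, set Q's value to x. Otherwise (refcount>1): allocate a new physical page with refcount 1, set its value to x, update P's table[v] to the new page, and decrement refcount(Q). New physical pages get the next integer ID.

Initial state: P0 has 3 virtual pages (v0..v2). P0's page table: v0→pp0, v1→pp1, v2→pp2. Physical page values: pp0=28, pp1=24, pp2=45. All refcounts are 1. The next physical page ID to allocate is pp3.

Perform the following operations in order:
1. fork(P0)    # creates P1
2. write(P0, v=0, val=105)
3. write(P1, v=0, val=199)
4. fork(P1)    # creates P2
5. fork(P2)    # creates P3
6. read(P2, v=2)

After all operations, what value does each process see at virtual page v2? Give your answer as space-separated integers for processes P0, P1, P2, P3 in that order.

Answer: 45 45 45 45

Derivation:
Op 1: fork(P0) -> P1. 3 ppages; refcounts: pp0:2 pp1:2 pp2:2
Op 2: write(P0, v0, 105). refcount(pp0)=2>1 -> COPY to pp3. 4 ppages; refcounts: pp0:1 pp1:2 pp2:2 pp3:1
Op 3: write(P1, v0, 199). refcount(pp0)=1 -> write in place. 4 ppages; refcounts: pp0:1 pp1:2 pp2:2 pp3:1
Op 4: fork(P1) -> P2. 4 ppages; refcounts: pp0:2 pp1:3 pp2:3 pp3:1
Op 5: fork(P2) -> P3. 4 ppages; refcounts: pp0:3 pp1:4 pp2:4 pp3:1
Op 6: read(P2, v2) -> 45. No state change.
P0: v2 -> pp2 = 45
P1: v2 -> pp2 = 45
P2: v2 -> pp2 = 45
P3: v2 -> pp2 = 45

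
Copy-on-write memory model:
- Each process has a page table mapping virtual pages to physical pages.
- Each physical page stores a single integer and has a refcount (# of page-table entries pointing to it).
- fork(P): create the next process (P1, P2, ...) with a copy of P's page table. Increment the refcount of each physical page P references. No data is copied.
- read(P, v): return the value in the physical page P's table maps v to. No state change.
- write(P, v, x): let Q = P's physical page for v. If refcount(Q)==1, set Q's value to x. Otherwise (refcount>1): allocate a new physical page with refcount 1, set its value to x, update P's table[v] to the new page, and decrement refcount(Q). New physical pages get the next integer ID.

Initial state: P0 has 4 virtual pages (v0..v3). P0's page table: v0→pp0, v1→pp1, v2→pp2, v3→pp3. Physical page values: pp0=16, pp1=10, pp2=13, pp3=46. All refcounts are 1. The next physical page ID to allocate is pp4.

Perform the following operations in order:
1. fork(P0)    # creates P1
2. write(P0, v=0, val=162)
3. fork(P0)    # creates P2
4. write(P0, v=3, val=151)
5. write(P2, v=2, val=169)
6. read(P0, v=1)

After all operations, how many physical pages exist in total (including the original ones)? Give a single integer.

Answer: 7

Derivation:
Op 1: fork(P0) -> P1. 4 ppages; refcounts: pp0:2 pp1:2 pp2:2 pp3:2
Op 2: write(P0, v0, 162). refcount(pp0)=2>1 -> COPY to pp4. 5 ppages; refcounts: pp0:1 pp1:2 pp2:2 pp3:2 pp4:1
Op 3: fork(P0) -> P2. 5 ppages; refcounts: pp0:1 pp1:3 pp2:3 pp3:3 pp4:2
Op 4: write(P0, v3, 151). refcount(pp3)=3>1 -> COPY to pp5. 6 ppages; refcounts: pp0:1 pp1:3 pp2:3 pp3:2 pp4:2 pp5:1
Op 5: write(P2, v2, 169). refcount(pp2)=3>1 -> COPY to pp6. 7 ppages; refcounts: pp0:1 pp1:3 pp2:2 pp3:2 pp4:2 pp5:1 pp6:1
Op 6: read(P0, v1) -> 10. No state change.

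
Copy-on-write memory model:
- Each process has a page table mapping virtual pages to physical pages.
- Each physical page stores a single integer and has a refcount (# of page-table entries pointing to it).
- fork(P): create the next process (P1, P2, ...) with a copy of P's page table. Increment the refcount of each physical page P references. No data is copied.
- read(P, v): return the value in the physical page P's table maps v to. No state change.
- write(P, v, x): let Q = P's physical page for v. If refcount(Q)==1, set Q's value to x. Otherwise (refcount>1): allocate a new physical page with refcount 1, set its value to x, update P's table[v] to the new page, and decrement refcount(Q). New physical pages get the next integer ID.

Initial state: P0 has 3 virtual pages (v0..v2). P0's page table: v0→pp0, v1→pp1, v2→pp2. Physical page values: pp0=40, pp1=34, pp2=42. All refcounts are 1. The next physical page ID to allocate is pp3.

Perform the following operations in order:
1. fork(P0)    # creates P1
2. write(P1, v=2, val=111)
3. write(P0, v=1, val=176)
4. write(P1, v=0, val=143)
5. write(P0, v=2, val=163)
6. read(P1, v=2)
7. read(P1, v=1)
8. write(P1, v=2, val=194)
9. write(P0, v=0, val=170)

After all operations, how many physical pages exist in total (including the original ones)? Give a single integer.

Op 1: fork(P0) -> P1. 3 ppages; refcounts: pp0:2 pp1:2 pp2:2
Op 2: write(P1, v2, 111). refcount(pp2)=2>1 -> COPY to pp3. 4 ppages; refcounts: pp0:2 pp1:2 pp2:1 pp3:1
Op 3: write(P0, v1, 176). refcount(pp1)=2>1 -> COPY to pp4. 5 ppages; refcounts: pp0:2 pp1:1 pp2:1 pp3:1 pp4:1
Op 4: write(P1, v0, 143). refcount(pp0)=2>1 -> COPY to pp5. 6 ppages; refcounts: pp0:1 pp1:1 pp2:1 pp3:1 pp4:1 pp5:1
Op 5: write(P0, v2, 163). refcount(pp2)=1 -> write in place. 6 ppages; refcounts: pp0:1 pp1:1 pp2:1 pp3:1 pp4:1 pp5:1
Op 6: read(P1, v2) -> 111. No state change.
Op 7: read(P1, v1) -> 34. No state change.
Op 8: write(P1, v2, 194). refcount(pp3)=1 -> write in place. 6 ppages; refcounts: pp0:1 pp1:1 pp2:1 pp3:1 pp4:1 pp5:1
Op 9: write(P0, v0, 170). refcount(pp0)=1 -> write in place. 6 ppages; refcounts: pp0:1 pp1:1 pp2:1 pp3:1 pp4:1 pp5:1

Answer: 6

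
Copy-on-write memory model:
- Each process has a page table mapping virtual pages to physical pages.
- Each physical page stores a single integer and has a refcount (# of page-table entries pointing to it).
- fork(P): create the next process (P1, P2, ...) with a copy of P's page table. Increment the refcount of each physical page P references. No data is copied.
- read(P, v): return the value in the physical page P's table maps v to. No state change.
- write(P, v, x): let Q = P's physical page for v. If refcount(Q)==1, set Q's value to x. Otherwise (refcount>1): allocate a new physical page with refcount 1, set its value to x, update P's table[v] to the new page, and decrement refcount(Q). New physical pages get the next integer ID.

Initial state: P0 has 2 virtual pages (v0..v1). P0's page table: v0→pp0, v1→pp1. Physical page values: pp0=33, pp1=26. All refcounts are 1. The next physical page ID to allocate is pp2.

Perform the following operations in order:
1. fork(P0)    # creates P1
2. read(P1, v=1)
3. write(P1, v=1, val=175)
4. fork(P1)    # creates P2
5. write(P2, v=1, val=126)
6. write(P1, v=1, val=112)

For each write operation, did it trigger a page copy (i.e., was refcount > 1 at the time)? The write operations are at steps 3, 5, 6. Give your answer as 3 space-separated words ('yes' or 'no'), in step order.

Op 1: fork(P0) -> P1. 2 ppages; refcounts: pp0:2 pp1:2
Op 2: read(P1, v1) -> 26. No state change.
Op 3: write(P1, v1, 175). refcount(pp1)=2>1 -> COPY to pp2. 3 ppages; refcounts: pp0:2 pp1:1 pp2:1
Op 4: fork(P1) -> P2. 3 ppages; refcounts: pp0:3 pp1:1 pp2:2
Op 5: write(P2, v1, 126). refcount(pp2)=2>1 -> COPY to pp3. 4 ppages; refcounts: pp0:3 pp1:1 pp2:1 pp3:1
Op 6: write(P1, v1, 112). refcount(pp2)=1 -> write in place. 4 ppages; refcounts: pp0:3 pp1:1 pp2:1 pp3:1

yes yes no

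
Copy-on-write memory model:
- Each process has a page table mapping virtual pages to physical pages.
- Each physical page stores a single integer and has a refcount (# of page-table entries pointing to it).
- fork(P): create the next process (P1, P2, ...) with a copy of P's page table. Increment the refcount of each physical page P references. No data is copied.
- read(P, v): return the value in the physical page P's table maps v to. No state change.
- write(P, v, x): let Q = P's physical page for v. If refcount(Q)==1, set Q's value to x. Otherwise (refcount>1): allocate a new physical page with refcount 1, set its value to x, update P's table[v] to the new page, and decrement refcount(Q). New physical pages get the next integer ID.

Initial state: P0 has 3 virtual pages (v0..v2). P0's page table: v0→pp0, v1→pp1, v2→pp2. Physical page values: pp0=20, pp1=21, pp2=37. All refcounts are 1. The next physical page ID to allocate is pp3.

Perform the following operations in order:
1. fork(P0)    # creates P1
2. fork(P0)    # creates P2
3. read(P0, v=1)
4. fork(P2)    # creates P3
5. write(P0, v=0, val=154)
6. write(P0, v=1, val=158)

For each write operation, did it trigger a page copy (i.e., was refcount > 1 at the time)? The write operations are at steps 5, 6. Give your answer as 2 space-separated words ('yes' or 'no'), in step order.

Op 1: fork(P0) -> P1. 3 ppages; refcounts: pp0:2 pp1:2 pp2:2
Op 2: fork(P0) -> P2. 3 ppages; refcounts: pp0:3 pp1:3 pp2:3
Op 3: read(P0, v1) -> 21. No state change.
Op 4: fork(P2) -> P3. 3 ppages; refcounts: pp0:4 pp1:4 pp2:4
Op 5: write(P0, v0, 154). refcount(pp0)=4>1 -> COPY to pp3. 4 ppages; refcounts: pp0:3 pp1:4 pp2:4 pp3:1
Op 6: write(P0, v1, 158). refcount(pp1)=4>1 -> COPY to pp4. 5 ppages; refcounts: pp0:3 pp1:3 pp2:4 pp3:1 pp4:1

yes yes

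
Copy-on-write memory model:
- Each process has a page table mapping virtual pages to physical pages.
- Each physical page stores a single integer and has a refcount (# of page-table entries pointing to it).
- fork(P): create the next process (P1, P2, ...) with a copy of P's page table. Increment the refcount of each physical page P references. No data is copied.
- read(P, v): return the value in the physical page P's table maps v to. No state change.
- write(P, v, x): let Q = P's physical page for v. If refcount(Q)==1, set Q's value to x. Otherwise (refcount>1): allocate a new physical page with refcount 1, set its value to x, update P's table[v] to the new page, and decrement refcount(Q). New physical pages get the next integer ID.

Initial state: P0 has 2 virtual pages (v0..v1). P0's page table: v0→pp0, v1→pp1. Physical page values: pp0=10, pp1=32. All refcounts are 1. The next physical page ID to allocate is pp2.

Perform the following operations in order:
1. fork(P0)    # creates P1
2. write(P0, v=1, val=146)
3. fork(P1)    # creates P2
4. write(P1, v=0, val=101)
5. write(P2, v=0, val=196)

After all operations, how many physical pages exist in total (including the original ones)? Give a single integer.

Answer: 5

Derivation:
Op 1: fork(P0) -> P1. 2 ppages; refcounts: pp0:2 pp1:2
Op 2: write(P0, v1, 146). refcount(pp1)=2>1 -> COPY to pp2. 3 ppages; refcounts: pp0:2 pp1:1 pp2:1
Op 3: fork(P1) -> P2. 3 ppages; refcounts: pp0:3 pp1:2 pp2:1
Op 4: write(P1, v0, 101). refcount(pp0)=3>1 -> COPY to pp3. 4 ppages; refcounts: pp0:2 pp1:2 pp2:1 pp3:1
Op 5: write(P2, v0, 196). refcount(pp0)=2>1 -> COPY to pp4. 5 ppages; refcounts: pp0:1 pp1:2 pp2:1 pp3:1 pp4:1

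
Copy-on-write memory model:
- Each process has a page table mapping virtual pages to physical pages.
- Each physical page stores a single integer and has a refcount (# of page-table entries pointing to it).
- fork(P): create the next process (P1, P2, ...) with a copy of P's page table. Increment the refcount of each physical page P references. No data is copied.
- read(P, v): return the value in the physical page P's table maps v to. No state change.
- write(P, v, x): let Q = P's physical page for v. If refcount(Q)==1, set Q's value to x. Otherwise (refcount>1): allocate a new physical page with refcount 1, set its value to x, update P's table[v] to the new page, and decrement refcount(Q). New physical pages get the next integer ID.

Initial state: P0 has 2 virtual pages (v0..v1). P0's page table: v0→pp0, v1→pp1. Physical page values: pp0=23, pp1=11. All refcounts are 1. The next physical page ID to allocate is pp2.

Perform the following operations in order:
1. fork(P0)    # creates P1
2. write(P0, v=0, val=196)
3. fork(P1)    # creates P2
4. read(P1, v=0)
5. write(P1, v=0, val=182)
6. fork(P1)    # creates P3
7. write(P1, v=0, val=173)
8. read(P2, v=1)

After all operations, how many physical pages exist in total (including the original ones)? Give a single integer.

Answer: 5

Derivation:
Op 1: fork(P0) -> P1. 2 ppages; refcounts: pp0:2 pp1:2
Op 2: write(P0, v0, 196). refcount(pp0)=2>1 -> COPY to pp2. 3 ppages; refcounts: pp0:1 pp1:2 pp2:1
Op 3: fork(P1) -> P2. 3 ppages; refcounts: pp0:2 pp1:3 pp2:1
Op 4: read(P1, v0) -> 23. No state change.
Op 5: write(P1, v0, 182). refcount(pp0)=2>1 -> COPY to pp3. 4 ppages; refcounts: pp0:1 pp1:3 pp2:1 pp3:1
Op 6: fork(P1) -> P3. 4 ppages; refcounts: pp0:1 pp1:4 pp2:1 pp3:2
Op 7: write(P1, v0, 173). refcount(pp3)=2>1 -> COPY to pp4. 5 ppages; refcounts: pp0:1 pp1:4 pp2:1 pp3:1 pp4:1
Op 8: read(P2, v1) -> 11. No state change.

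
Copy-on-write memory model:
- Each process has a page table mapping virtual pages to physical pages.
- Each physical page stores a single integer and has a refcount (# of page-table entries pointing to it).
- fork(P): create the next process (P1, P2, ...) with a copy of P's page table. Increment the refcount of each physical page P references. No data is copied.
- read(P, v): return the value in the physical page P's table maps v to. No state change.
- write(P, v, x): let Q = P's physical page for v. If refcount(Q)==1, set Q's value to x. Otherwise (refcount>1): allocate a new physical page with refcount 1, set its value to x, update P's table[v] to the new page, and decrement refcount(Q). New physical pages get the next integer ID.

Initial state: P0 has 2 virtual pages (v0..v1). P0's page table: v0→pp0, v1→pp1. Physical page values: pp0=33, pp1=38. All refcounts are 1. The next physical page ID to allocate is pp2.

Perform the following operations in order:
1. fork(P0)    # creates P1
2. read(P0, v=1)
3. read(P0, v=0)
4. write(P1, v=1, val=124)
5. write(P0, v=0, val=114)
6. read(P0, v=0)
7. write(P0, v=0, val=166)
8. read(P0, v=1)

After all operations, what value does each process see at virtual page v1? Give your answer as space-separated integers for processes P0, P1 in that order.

Answer: 38 124

Derivation:
Op 1: fork(P0) -> P1. 2 ppages; refcounts: pp0:2 pp1:2
Op 2: read(P0, v1) -> 38. No state change.
Op 3: read(P0, v0) -> 33. No state change.
Op 4: write(P1, v1, 124). refcount(pp1)=2>1 -> COPY to pp2. 3 ppages; refcounts: pp0:2 pp1:1 pp2:1
Op 5: write(P0, v0, 114). refcount(pp0)=2>1 -> COPY to pp3. 4 ppages; refcounts: pp0:1 pp1:1 pp2:1 pp3:1
Op 6: read(P0, v0) -> 114. No state change.
Op 7: write(P0, v0, 166). refcount(pp3)=1 -> write in place. 4 ppages; refcounts: pp0:1 pp1:1 pp2:1 pp3:1
Op 8: read(P0, v1) -> 38. No state change.
P0: v1 -> pp1 = 38
P1: v1 -> pp2 = 124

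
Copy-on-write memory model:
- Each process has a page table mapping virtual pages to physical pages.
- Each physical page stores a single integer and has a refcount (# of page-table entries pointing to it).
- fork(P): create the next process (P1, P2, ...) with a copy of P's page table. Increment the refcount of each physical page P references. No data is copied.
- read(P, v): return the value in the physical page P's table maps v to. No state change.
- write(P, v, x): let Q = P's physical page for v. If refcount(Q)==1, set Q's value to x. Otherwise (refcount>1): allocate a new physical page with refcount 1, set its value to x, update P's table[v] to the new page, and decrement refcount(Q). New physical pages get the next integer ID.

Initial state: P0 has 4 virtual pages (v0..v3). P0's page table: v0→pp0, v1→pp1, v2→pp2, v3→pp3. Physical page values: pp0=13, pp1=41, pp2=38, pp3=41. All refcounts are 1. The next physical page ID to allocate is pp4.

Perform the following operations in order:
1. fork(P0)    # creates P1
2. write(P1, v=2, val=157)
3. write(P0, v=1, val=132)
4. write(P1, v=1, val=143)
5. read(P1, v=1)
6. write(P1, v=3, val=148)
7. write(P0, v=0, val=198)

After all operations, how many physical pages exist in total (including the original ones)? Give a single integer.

Op 1: fork(P0) -> P1. 4 ppages; refcounts: pp0:2 pp1:2 pp2:2 pp3:2
Op 2: write(P1, v2, 157). refcount(pp2)=2>1 -> COPY to pp4. 5 ppages; refcounts: pp0:2 pp1:2 pp2:1 pp3:2 pp4:1
Op 3: write(P0, v1, 132). refcount(pp1)=2>1 -> COPY to pp5. 6 ppages; refcounts: pp0:2 pp1:1 pp2:1 pp3:2 pp4:1 pp5:1
Op 4: write(P1, v1, 143). refcount(pp1)=1 -> write in place. 6 ppages; refcounts: pp0:2 pp1:1 pp2:1 pp3:2 pp4:1 pp5:1
Op 5: read(P1, v1) -> 143. No state change.
Op 6: write(P1, v3, 148). refcount(pp3)=2>1 -> COPY to pp6. 7 ppages; refcounts: pp0:2 pp1:1 pp2:1 pp3:1 pp4:1 pp5:1 pp6:1
Op 7: write(P0, v0, 198). refcount(pp0)=2>1 -> COPY to pp7. 8 ppages; refcounts: pp0:1 pp1:1 pp2:1 pp3:1 pp4:1 pp5:1 pp6:1 pp7:1

Answer: 8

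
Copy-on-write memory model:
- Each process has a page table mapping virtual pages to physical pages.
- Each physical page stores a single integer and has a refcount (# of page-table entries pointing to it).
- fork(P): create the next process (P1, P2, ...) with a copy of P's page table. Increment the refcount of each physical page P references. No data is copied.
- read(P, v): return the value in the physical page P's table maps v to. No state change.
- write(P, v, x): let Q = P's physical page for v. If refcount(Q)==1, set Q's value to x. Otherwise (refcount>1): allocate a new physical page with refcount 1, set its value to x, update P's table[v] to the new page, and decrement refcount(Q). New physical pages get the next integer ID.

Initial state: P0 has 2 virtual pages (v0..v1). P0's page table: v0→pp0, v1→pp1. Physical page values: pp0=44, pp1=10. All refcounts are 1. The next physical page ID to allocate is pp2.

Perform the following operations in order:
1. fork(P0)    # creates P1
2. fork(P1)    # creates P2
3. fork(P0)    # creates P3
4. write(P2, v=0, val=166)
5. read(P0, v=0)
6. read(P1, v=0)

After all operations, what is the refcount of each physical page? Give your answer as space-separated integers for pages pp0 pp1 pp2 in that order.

Answer: 3 4 1

Derivation:
Op 1: fork(P0) -> P1. 2 ppages; refcounts: pp0:2 pp1:2
Op 2: fork(P1) -> P2. 2 ppages; refcounts: pp0:3 pp1:3
Op 3: fork(P0) -> P3. 2 ppages; refcounts: pp0:4 pp1:4
Op 4: write(P2, v0, 166). refcount(pp0)=4>1 -> COPY to pp2. 3 ppages; refcounts: pp0:3 pp1:4 pp2:1
Op 5: read(P0, v0) -> 44. No state change.
Op 6: read(P1, v0) -> 44. No state change.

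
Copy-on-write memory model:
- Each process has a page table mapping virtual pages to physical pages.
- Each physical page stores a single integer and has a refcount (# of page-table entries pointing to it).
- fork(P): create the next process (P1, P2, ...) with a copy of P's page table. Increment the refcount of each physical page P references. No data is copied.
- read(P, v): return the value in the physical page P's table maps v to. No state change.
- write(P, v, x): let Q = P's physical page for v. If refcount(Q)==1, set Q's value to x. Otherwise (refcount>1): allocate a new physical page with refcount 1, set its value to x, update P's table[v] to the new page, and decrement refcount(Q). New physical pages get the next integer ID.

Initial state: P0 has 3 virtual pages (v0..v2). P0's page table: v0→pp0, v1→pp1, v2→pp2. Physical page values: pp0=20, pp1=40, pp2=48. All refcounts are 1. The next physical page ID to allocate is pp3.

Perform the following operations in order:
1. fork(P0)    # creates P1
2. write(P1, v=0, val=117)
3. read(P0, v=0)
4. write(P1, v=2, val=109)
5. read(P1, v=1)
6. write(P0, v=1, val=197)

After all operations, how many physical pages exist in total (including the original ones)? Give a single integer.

Op 1: fork(P0) -> P1. 3 ppages; refcounts: pp0:2 pp1:2 pp2:2
Op 2: write(P1, v0, 117). refcount(pp0)=2>1 -> COPY to pp3. 4 ppages; refcounts: pp0:1 pp1:2 pp2:2 pp3:1
Op 3: read(P0, v0) -> 20. No state change.
Op 4: write(P1, v2, 109). refcount(pp2)=2>1 -> COPY to pp4. 5 ppages; refcounts: pp0:1 pp1:2 pp2:1 pp3:1 pp4:1
Op 5: read(P1, v1) -> 40. No state change.
Op 6: write(P0, v1, 197). refcount(pp1)=2>1 -> COPY to pp5. 6 ppages; refcounts: pp0:1 pp1:1 pp2:1 pp3:1 pp4:1 pp5:1

Answer: 6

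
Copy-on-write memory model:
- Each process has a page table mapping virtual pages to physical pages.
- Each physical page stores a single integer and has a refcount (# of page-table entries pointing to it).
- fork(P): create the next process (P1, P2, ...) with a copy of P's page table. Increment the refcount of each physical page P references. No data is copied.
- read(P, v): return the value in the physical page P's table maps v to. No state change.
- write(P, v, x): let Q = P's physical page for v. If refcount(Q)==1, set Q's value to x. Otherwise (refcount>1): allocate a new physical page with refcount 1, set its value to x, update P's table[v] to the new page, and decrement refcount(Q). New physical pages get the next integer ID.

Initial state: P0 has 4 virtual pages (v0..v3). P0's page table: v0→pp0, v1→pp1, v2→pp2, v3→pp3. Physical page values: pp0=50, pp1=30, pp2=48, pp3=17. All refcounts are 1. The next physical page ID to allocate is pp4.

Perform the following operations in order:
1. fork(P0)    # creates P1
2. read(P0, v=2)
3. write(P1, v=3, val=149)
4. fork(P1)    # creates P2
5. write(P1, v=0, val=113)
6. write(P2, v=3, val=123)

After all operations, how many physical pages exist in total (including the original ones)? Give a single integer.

Answer: 7

Derivation:
Op 1: fork(P0) -> P1. 4 ppages; refcounts: pp0:2 pp1:2 pp2:2 pp3:2
Op 2: read(P0, v2) -> 48. No state change.
Op 3: write(P1, v3, 149). refcount(pp3)=2>1 -> COPY to pp4. 5 ppages; refcounts: pp0:2 pp1:2 pp2:2 pp3:1 pp4:1
Op 4: fork(P1) -> P2. 5 ppages; refcounts: pp0:3 pp1:3 pp2:3 pp3:1 pp4:2
Op 5: write(P1, v0, 113). refcount(pp0)=3>1 -> COPY to pp5. 6 ppages; refcounts: pp0:2 pp1:3 pp2:3 pp3:1 pp4:2 pp5:1
Op 6: write(P2, v3, 123). refcount(pp4)=2>1 -> COPY to pp6. 7 ppages; refcounts: pp0:2 pp1:3 pp2:3 pp3:1 pp4:1 pp5:1 pp6:1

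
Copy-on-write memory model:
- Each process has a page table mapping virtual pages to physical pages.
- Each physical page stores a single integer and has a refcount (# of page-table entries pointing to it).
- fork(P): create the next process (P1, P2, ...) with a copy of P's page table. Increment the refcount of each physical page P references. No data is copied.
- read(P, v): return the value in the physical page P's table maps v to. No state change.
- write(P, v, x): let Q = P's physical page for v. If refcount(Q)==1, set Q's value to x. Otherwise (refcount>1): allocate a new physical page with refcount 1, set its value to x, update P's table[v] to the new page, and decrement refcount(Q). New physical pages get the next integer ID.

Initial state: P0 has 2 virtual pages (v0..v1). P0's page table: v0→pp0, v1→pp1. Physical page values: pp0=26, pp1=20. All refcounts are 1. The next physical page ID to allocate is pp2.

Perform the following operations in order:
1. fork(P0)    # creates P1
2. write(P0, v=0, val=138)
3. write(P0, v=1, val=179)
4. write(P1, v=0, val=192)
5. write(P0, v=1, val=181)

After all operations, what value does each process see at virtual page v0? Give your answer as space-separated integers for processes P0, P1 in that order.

Answer: 138 192

Derivation:
Op 1: fork(P0) -> P1. 2 ppages; refcounts: pp0:2 pp1:2
Op 2: write(P0, v0, 138). refcount(pp0)=2>1 -> COPY to pp2. 3 ppages; refcounts: pp0:1 pp1:2 pp2:1
Op 3: write(P0, v1, 179). refcount(pp1)=2>1 -> COPY to pp3. 4 ppages; refcounts: pp0:1 pp1:1 pp2:1 pp3:1
Op 4: write(P1, v0, 192). refcount(pp0)=1 -> write in place. 4 ppages; refcounts: pp0:1 pp1:1 pp2:1 pp3:1
Op 5: write(P0, v1, 181). refcount(pp3)=1 -> write in place. 4 ppages; refcounts: pp0:1 pp1:1 pp2:1 pp3:1
P0: v0 -> pp2 = 138
P1: v0 -> pp0 = 192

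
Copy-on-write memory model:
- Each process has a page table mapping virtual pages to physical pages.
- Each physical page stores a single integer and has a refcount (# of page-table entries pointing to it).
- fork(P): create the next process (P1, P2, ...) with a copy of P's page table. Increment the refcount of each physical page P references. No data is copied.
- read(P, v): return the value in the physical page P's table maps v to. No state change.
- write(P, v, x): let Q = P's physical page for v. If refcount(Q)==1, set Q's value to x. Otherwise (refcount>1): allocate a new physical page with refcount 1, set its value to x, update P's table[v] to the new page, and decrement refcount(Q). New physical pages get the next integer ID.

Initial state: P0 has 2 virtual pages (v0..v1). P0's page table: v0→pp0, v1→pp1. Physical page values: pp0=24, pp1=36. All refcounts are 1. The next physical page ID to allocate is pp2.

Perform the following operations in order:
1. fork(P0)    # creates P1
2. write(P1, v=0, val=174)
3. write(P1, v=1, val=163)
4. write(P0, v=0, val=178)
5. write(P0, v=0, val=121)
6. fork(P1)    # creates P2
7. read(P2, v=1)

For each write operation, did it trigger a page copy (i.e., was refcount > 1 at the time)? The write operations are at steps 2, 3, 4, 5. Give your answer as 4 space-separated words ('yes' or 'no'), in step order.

Op 1: fork(P0) -> P1. 2 ppages; refcounts: pp0:2 pp1:2
Op 2: write(P1, v0, 174). refcount(pp0)=2>1 -> COPY to pp2. 3 ppages; refcounts: pp0:1 pp1:2 pp2:1
Op 3: write(P1, v1, 163). refcount(pp1)=2>1 -> COPY to pp3. 4 ppages; refcounts: pp0:1 pp1:1 pp2:1 pp3:1
Op 4: write(P0, v0, 178). refcount(pp0)=1 -> write in place. 4 ppages; refcounts: pp0:1 pp1:1 pp2:1 pp3:1
Op 5: write(P0, v0, 121). refcount(pp0)=1 -> write in place. 4 ppages; refcounts: pp0:1 pp1:1 pp2:1 pp3:1
Op 6: fork(P1) -> P2. 4 ppages; refcounts: pp0:1 pp1:1 pp2:2 pp3:2
Op 7: read(P2, v1) -> 163. No state change.

yes yes no no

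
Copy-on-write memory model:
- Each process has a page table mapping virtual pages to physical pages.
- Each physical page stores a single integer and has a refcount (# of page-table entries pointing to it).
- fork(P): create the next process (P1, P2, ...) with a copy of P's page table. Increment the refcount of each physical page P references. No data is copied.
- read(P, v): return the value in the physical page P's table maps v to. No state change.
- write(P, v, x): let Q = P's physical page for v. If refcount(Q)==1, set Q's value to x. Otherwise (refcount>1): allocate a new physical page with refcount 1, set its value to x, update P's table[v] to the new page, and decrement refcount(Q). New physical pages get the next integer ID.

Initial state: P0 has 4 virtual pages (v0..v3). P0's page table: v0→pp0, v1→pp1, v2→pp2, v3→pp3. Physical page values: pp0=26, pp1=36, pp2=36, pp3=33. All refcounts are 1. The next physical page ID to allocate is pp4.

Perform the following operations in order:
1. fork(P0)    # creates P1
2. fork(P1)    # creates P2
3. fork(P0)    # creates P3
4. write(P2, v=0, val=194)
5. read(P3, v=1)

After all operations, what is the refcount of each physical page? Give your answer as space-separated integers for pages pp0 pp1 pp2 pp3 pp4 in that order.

Op 1: fork(P0) -> P1. 4 ppages; refcounts: pp0:2 pp1:2 pp2:2 pp3:2
Op 2: fork(P1) -> P2. 4 ppages; refcounts: pp0:3 pp1:3 pp2:3 pp3:3
Op 3: fork(P0) -> P3. 4 ppages; refcounts: pp0:4 pp1:4 pp2:4 pp3:4
Op 4: write(P2, v0, 194). refcount(pp0)=4>1 -> COPY to pp4. 5 ppages; refcounts: pp0:3 pp1:4 pp2:4 pp3:4 pp4:1
Op 5: read(P3, v1) -> 36. No state change.

Answer: 3 4 4 4 1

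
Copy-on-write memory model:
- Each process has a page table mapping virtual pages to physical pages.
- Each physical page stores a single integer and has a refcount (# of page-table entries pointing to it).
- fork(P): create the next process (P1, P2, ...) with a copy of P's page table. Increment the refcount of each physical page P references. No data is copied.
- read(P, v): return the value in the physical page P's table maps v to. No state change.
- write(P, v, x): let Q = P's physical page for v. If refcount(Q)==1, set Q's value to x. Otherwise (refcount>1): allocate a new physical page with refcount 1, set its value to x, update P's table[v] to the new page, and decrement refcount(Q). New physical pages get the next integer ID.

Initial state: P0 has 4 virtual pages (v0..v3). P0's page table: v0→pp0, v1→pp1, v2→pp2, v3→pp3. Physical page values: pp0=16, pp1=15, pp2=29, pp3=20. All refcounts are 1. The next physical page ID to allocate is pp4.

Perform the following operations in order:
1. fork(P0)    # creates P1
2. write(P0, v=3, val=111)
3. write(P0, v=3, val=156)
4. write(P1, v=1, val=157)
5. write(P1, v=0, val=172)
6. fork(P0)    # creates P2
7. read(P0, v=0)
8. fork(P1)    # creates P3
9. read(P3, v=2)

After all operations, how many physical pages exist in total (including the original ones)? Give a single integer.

Op 1: fork(P0) -> P1. 4 ppages; refcounts: pp0:2 pp1:2 pp2:2 pp3:2
Op 2: write(P0, v3, 111). refcount(pp3)=2>1 -> COPY to pp4. 5 ppages; refcounts: pp0:2 pp1:2 pp2:2 pp3:1 pp4:1
Op 3: write(P0, v3, 156). refcount(pp4)=1 -> write in place. 5 ppages; refcounts: pp0:2 pp1:2 pp2:2 pp3:1 pp4:1
Op 4: write(P1, v1, 157). refcount(pp1)=2>1 -> COPY to pp5. 6 ppages; refcounts: pp0:2 pp1:1 pp2:2 pp3:1 pp4:1 pp5:1
Op 5: write(P1, v0, 172). refcount(pp0)=2>1 -> COPY to pp6. 7 ppages; refcounts: pp0:1 pp1:1 pp2:2 pp3:1 pp4:1 pp5:1 pp6:1
Op 6: fork(P0) -> P2. 7 ppages; refcounts: pp0:2 pp1:2 pp2:3 pp3:1 pp4:2 pp5:1 pp6:1
Op 7: read(P0, v0) -> 16. No state change.
Op 8: fork(P1) -> P3. 7 ppages; refcounts: pp0:2 pp1:2 pp2:4 pp3:2 pp4:2 pp5:2 pp6:2
Op 9: read(P3, v2) -> 29. No state change.

Answer: 7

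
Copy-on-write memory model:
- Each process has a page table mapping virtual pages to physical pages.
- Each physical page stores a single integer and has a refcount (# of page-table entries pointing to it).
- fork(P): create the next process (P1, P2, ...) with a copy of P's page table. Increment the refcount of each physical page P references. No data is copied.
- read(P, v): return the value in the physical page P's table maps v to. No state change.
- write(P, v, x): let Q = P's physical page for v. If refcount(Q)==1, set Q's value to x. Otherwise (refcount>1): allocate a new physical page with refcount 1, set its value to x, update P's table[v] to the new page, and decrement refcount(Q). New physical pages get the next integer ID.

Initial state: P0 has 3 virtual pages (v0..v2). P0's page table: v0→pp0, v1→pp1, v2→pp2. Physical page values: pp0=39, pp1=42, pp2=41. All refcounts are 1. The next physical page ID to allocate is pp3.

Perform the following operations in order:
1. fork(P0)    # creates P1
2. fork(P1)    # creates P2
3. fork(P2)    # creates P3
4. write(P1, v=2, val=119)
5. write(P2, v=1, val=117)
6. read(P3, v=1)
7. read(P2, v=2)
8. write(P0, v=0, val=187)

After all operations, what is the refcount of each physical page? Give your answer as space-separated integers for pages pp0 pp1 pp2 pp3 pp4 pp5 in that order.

Op 1: fork(P0) -> P1. 3 ppages; refcounts: pp0:2 pp1:2 pp2:2
Op 2: fork(P1) -> P2. 3 ppages; refcounts: pp0:3 pp1:3 pp2:3
Op 3: fork(P2) -> P3. 3 ppages; refcounts: pp0:4 pp1:4 pp2:4
Op 4: write(P1, v2, 119). refcount(pp2)=4>1 -> COPY to pp3. 4 ppages; refcounts: pp0:4 pp1:4 pp2:3 pp3:1
Op 5: write(P2, v1, 117). refcount(pp1)=4>1 -> COPY to pp4. 5 ppages; refcounts: pp0:4 pp1:3 pp2:3 pp3:1 pp4:1
Op 6: read(P3, v1) -> 42. No state change.
Op 7: read(P2, v2) -> 41. No state change.
Op 8: write(P0, v0, 187). refcount(pp0)=4>1 -> COPY to pp5. 6 ppages; refcounts: pp0:3 pp1:3 pp2:3 pp3:1 pp4:1 pp5:1

Answer: 3 3 3 1 1 1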